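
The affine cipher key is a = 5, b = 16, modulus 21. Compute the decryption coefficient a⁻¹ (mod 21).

Apply the Euclidean algorithm to 21 and 5:
21 = 4·5 + 1
5 = 5·1 + 0
The gcd is 1. Working backward:
1 = 21 − 4·5
So 5·(-4) ≡ 1 (mod 21), and -4 ≡ 17 (mod 21).

17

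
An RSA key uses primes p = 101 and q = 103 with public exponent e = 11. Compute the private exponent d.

6491

φ(n) = (p−1)(q−1) = 100·102 = 10200.
Need d with 11·d ≡ 1 (mod 10200). Apply the extended Euclidean algorithm:
10200 = 927×11 + 3
11 = 3×3 + 2
3 = 1×2 + 1
2 = 2×1 + 0
Back-substitute:
1 = 3 − 2
1 = −11 + 4·3
1 = 4·10200 − 3709·11
So 11·(-3709) ≡ 1 (mod 10200), hence d ≡ -3709 ≡ 6491 (mod 10200).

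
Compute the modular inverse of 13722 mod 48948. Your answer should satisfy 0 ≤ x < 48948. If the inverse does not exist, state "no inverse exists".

no inverse exists

Euclidean algorithm on 48948, 13722:
48948 = 3*13722 + 7782
13722 = 1*7782 + 5940
7782 = 1*5940 + 1842
5940 = 3*1842 + 414
1842 = 4*414 + 186
414 = 2*186 + 42
186 = 4*42 + 18
42 = 2*18 + 6
18 = 3*6 + 0
The gcd is 6, not 1, hence no inverse exists.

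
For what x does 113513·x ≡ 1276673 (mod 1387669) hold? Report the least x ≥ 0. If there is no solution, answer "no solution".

1272413

First find gcd(113513, 1387669):
1387669 = 12×113513 + 25513
113513 = 4×25513 + 11461
25513 = 2×11461 + 2591
11461 = 4×2591 + 1097
2591 = 2×1097 + 397
1097 = 2×397 + 303
397 = 1×303 + 94
303 = 3×94 + 21
94 = 4×21 + 10
21 = 2×10 + 1
10 = 10×1 + 0
gcd = 1, so a unique solution mod 1387669 exists.
Back-substitute for the Bézout coefficients:
1 = 21 − 2·10
1 = −2·94 + 9·21
1 = 9·303 − 29·94
1 = −29·397 + 38·303
1 = 38·1097 − 105·397
1 = −105·2591 + 248·1097
1 = 248·11461 − 1097·2591
1 = −1097·25513 + 2442·11461
1 = 2442·113513 − 10865·25513
1 = −10865·1387669 + 132822·113513
So 113513·(132822) ≡ 1 (mod 1387669), giving 113513⁻¹ ≡ 132822.
x ≡ 113513⁻¹·1276673 ≡ 132822·1276673 ≡ 1272413 (mod 1387669).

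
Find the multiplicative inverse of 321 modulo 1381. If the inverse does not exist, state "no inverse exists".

Run Euclid on (1381, 321):
1381 = 4·321 + 97
321 = 3·97 + 30
97 = 3·30 + 7
30 = 4·7 + 2
7 = 3·2 + 1
2 = 2·1 + 0
gcd = 1, so the inverse exists. Back-substitute:
1 = 7 − 3·2
1 = −3·30 + 13·7
1 = 13·97 − 42·30
1 = −42·321 + 139·97
1 = 139·1381 − 598·321
So 321·(-598) ≡ 1 (mod 1381), and -598 ≡ 783 (mod 1381).

783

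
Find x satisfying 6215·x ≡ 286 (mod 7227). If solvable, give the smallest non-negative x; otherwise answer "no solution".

14

First find gcd(6215, 7227):
7227 = 1·6215 + 1012
6215 = 6·1012 + 143
1012 = 7·143 + 11
143 = 13·11 + 0
gcd = 11 and 11 | 286, so solutions exist. Divide through by 11: 565x ≡ 26 (mod 657).
Now find 565⁻¹ mod 657:
657 = 1*565 + 92
565 = 6*92 + 13
92 = 7*13 + 1
13 = 13*1 + 0
Back-substitute:
1 = 92 − 7·13
1 = −7·565 + 43·92
1 = 43·657 − 50·565
So 565·(-50) ≡ 1 (mod 657), i.e. 565⁻¹ ≡ 607.
Then x ≡ 607·26 ≡ 14 (mod 657); the smallest non-negative solution is x = 14.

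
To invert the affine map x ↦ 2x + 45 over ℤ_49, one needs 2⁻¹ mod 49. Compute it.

25

Extended Euclidean algorithm:
49 = 24·2 + 1
2 = 2·1 + 0
The gcd is 1. Working backward:
1 = 49 − 24·2
So 2·(-24) ≡ 1 (mod 49), and -24 ≡ 25 (mod 49).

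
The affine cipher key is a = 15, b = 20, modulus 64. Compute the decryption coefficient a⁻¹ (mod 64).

Extended Euclidean algorithm:
64 = 4*15 + 4
15 = 3*4 + 3
4 = 1*3 + 1
3 = 3*1 + 0
The gcd is 1. Working backward:
1 = 4 − 3
1 = −15 + 4·4
1 = 4·64 − 17·15
Thus 15·(-17) ≡ 1 (mod 64); reducing, -17 mod 64 = 47.

47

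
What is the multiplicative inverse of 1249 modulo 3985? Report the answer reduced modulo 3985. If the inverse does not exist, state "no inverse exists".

Run Euclid on (3985, 1249):
3985 = 3×1249 + 238
1249 = 5×238 + 59
238 = 4×59 + 2
59 = 29×2 + 1
2 = 2×1 + 0
Since gcd(1249, 3985) = 1, back-substitute to write 1 as a combination:
1 = 59 − 29·2
1 = −29·238 + 117·59
1 = 117·1249 − 614·238
1 = −614·3985 + 1959·1249
So 1249·1959 ≡ 1 (mod 3985).

1959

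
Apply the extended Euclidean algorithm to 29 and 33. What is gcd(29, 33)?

1

Repeated division:
33 = 1·29 + 4
29 = 7·4 + 1
4 = 4·1 + 0
gcd(29, 33) = 1.
Working backward:
1 = 29 − 7·4
1 = −7·33 + 8·29
So 1 = (-7)·33 + (8)·29.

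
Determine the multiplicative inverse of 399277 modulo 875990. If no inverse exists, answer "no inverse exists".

610883

Run Euclid on (875990, 399277):
875990 = 2×399277 + 77436
399277 = 5×77436 + 12097
77436 = 6×12097 + 4854
12097 = 2×4854 + 2389
4854 = 2×2389 + 76
2389 = 31×76 + 33
76 = 2×33 + 10
33 = 3×10 + 3
10 = 3×3 + 1
3 = 3×1 + 0
The gcd is 1. Working backward:
1 = 10 − 3·3
1 = −3·33 + 10·10
1 = 10·76 − 23·33
1 = −23·2389 + 723·76
1 = 723·4854 − 1469·2389
1 = −1469·12097 + 3661·4854
1 = 3661·77436 − 23435·12097
1 = −23435·399277 + 120836·77436
1 = 120836·875990 − 265107·399277
Hence 399277⁻¹ ≡ -265107 ≡ 610883 (mod 875990).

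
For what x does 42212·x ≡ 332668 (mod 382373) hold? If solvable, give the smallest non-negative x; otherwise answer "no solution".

56025

First find gcd(42212, 382373):
382373 = 9·42212 + 2465
42212 = 17·2465 + 307
2465 = 8·307 + 9
307 = 34·9 + 1
9 = 9·1 + 0
gcd = 1, so a unique solution mod 382373 exists.
Back-substitute for the Bézout coefficients:
1 = 307 − 34·9
1 = −34·2465 + 273·307
1 = 273·42212 − 4675·2465
1 = −4675·382373 + 42348·42212
So 42212·(42348) ≡ 1 (mod 382373), giving 42212⁻¹ ≡ 42348.
x ≡ 42212⁻¹·332668 ≡ 42348·332668 ≡ 56025 (mod 382373).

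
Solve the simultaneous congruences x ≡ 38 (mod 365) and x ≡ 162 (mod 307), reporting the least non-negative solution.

Write x = 38 + 365·k. Then 365·k ≡ 162 − 38 ≡ 124 (mod 307).
Need 365⁻¹ mod 307. Extended Euclid on (307, 58):
307 = 5×58 + 17
58 = 3×17 + 7
17 = 2×7 + 3
7 = 2×3 + 1
3 = 3×1 + 0
Back-substitute:
1 = 7 − 2·3
1 = −2·17 + 5·7
1 = 5·58 − 17·17
1 = −17·307 + 90·58
365⁻¹ ≡ 90 (mod 307), so k ≡ 90·124 ≡ 108 (mod 307).
x = 38 + 365·108 = 39458.

39458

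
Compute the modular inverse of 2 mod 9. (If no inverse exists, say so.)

gcd(9, 2) by repeated division:
9 = 4·2 + 1
2 = 2·1 + 0
gcd = 1, so the inverse exists. Back-substitute:
1 = 9 − 4·2
Thus 2·(-4) ≡ 1 (mod 9); reducing, -4 mod 9 = 5.

5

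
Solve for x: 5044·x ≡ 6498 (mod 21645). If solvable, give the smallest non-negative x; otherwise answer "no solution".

gcd(5044, 21645):
21645 = 4×5044 + 1469
5044 = 3×1469 + 637
1469 = 2×637 + 195
637 = 3×195 + 52
195 = 3×52 + 39
52 = 1×39 + 13
39 = 3×13 + 0
gcd = 13, but 13 ∤ 6498, so the congruence has no solution.

no solution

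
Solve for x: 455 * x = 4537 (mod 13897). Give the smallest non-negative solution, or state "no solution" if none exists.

743

First find gcd(455, 13897):
13897 = 30*455 + 247
455 = 1*247 + 208
247 = 1*208 + 39
208 = 5*39 + 13
39 = 3*13 + 0
gcd = 13 and 13 | 4537, so solutions exist. Divide through by 13: 35x ≡ 349 (mod 1069).
Now find 35⁻¹ mod 1069:
1069 = 30·35 + 19
35 = 1·19 + 16
19 = 1·16 + 3
16 = 5·3 + 1
3 = 3·1 + 0
Back-substitute:
1 = 16 − 5·3
1 = −5·19 + 6·16
1 = 6·35 − 11·19
1 = −11·1069 + 336·35
So 35⁻¹ ≡ 336 (mod 1069).
Then x ≡ 336·349 ≡ 743 (mod 1069); the smallest non-negative solution is x = 743.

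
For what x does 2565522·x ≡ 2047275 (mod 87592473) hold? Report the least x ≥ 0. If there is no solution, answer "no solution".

5127232

First find gcd(2565522, 87592473):
87592473 = 34×2565522 + 364725
2565522 = 7×364725 + 12447
364725 = 29×12447 + 3762
12447 = 3×3762 + 1161
3762 = 3×1161 + 279
1161 = 4×279 + 45
279 = 6×45 + 9
45 = 5×9 + 0
gcd = 9 and 9 | 2047275, so solutions exist. Divide through by 9: 285058x ≡ 227475 (mod 9732497).
Now find 285058⁻¹ mod 9732497:
9732497 = 34*285058 + 40525
285058 = 7*40525 + 1383
40525 = 29*1383 + 418
1383 = 3*418 + 129
418 = 3*129 + 31
129 = 4*31 + 5
31 = 6*5 + 1
5 = 5*1 + 0
Back-substitute:
1 = 31 − 6·5
1 = −6·129 + 25·31
1 = 25·418 − 81·129
1 = −81·1383 + 268·418
1 = 268·40525 − 7853·1383
1 = −7853·285058 + 55239·40525
1 = 55239·9732497 − 1885979·285058
So 285058·(-1885979) ≡ 1 (mod 9732497), i.e. 285058⁻¹ ≡ 7846518.
Then x ≡ 7846518·227475 ≡ 5127232 (mod 9732497); the smallest non-negative solution is x = 5127232.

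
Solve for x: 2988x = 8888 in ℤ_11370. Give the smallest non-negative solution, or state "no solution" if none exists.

no solution

gcd(2988, 11370):
11370 = 3·2988 + 2406
2988 = 1·2406 + 582
2406 = 4·582 + 78
582 = 7·78 + 36
78 = 2·36 + 6
36 = 6·6 + 0
gcd = 6, but 6 ∤ 8888, so the congruence has no solution.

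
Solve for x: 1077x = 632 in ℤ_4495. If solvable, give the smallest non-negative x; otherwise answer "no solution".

First find gcd(1077, 4495):
4495 = 4·1077 + 187
1077 = 5·187 + 142
187 = 1·142 + 45
142 = 3·45 + 7
45 = 6·7 + 3
7 = 2·3 + 1
3 = 3·1 + 0
gcd = 1, so a unique solution mod 4495 exists.
Back-substitute for the Bézout coefficients:
1 = 7 − 2·3
1 = −2·45 + 13·7
1 = 13·142 − 41·45
1 = −41·187 + 54·142
1 = 54·1077 − 311·187
1 = −311·4495 + 1298·1077
So 1077·(1298) ≡ 1 (mod 4495), giving 1077⁻¹ ≡ 1298.
x ≡ 1077⁻¹·632 ≡ 1298·632 ≡ 2246 (mod 4495).

2246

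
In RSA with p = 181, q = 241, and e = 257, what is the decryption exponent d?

30593

φ(n) = (p−1)(q−1) = 180·240 = 43200.
Need d with 257·d ≡ 1 (mod 43200). Apply the extended Euclidean algorithm:
43200 = 168*257 + 24
257 = 10*24 + 17
24 = 1*17 + 7
17 = 2*7 + 3
7 = 2*3 + 1
3 = 3*1 + 0
Back-substitute:
1 = 7 − 2·3
1 = −2·17 + 5·7
1 = 5·24 − 7·17
1 = −7·257 + 75·24
1 = 75·43200 − 12607·257
So 257·(-12607) ≡ 1 (mod 43200), hence d ≡ -12607 ≡ 30593 (mod 43200).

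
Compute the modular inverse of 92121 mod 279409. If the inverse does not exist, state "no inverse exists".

187404

Extended Euclidean algorithm:
279409 = 3*92121 + 3046
92121 = 30*3046 + 741
3046 = 4*741 + 82
741 = 9*82 + 3
82 = 27*3 + 1
3 = 3*1 + 0
Since gcd(92121, 279409) = 1, back-substitute to write 1 as a combination:
1 = 82 − 27·3
1 = −27·741 + 244·82
1 = 244·3046 − 1003·741
1 = −1003·92121 + 30334·3046
1 = 30334·279409 − 92005·92121
Thus 92121·(-92005) ≡ 1 (mod 279409); reducing, -92005 mod 279409 = 187404.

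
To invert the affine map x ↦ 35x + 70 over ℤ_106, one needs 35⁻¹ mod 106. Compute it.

103

Run Euclid on (106, 35):
106 = 3*35 + 1
35 = 35*1 + 0
Since gcd(35, 106) = 1, back-substitute to write 1 as a combination:
1 = 106 − 3·35
Thus 35·(-3) ≡ 1 (mod 106); reducing, -3 mod 106 = 103.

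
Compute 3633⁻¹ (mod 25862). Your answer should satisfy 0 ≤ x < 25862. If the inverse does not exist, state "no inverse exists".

Extended Euclidean algorithm:
25862 = 7×3633 + 431
3633 = 8×431 + 185
431 = 2×185 + 61
185 = 3×61 + 2
61 = 30×2 + 1
2 = 2×1 + 0
Since gcd(3633, 25862) = 1, back-substitute to write 1 as a combination:
1 = 61 − 30·2
1 = −30·185 + 91·61
1 = 91·431 − 212·185
1 = −212·3633 + 1787·431
1 = 1787·25862 − 12721·3633
Hence 3633⁻¹ ≡ -12721 ≡ 13141 (mod 25862).

13141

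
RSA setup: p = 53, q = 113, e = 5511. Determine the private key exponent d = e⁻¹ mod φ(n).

5303

φ(n) = (p−1)(q−1) = 52·112 = 5824.
Need d with 5511·d ≡ 1 (mod 5824). Apply the extended Euclidean algorithm:
5824 = 1*5511 + 313
5511 = 17*313 + 190
313 = 1*190 + 123
190 = 1*123 + 67
123 = 1*67 + 56
67 = 1*56 + 11
56 = 5*11 + 1
11 = 11*1 + 0
Back-substitute:
1 = 56 − 5·11
1 = −5·67 + 6·56
1 = 6·123 − 11·67
1 = −11·190 + 17·123
1 = 17·313 − 28·190
1 = −28·5511 + 493·313
1 = 493·5824 − 521·5511
So 5511·(-521) ≡ 1 (mod 5824), hence d ≡ -521 ≡ 5303 (mod 5824).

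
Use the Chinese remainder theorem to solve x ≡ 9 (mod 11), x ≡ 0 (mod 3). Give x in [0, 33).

Write x = 9 + 11·k. Then 11·k ≡ 0 − 9 ≡ 0 (mod 3).
Need 11⁻¹ mod 3. Extended Euclid on (3, 2):
3 = 1·2 + 1
2 = 2·1 + 0
Back-substitute:
1 = 3 − 2
11⁻¹ ≡ 2 (mod 3), so k ≡ 2·0 ≡ 0 (mod 3).
x = 9 + 11·0 = 9.

9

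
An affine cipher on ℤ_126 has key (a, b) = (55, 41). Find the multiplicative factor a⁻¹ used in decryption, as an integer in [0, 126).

55

Extended Euclidean algorithm:
126 = 2*55 + 16
55 = 3*16 + 7
16 = 2*7 + 2
7 = 3*2 + 1
2 = 2*1 + 0
Since gcd(55, 126) = 1, back-substitute to write 1 as a combination:
1 = 7 − 3·2
1 = −3·16 + 7·7
1 = 7·55 − 24·16
1 = −24·126 + 55·55
So 55·55 ≡ 1 (mod 126).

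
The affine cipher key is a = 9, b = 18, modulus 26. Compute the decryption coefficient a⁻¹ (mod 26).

3

gcd(26, 9) by repeated division:
26 = 2*9 + 8
9 = 1*8 + 1
8 = 8*1 + 0
Since gcd(9, 26) = 1, back-substitute to write 1 as a combination:
1 = 9 − 8
1 = −26 + 3·9
So 9·3 ≡ 1 (mod 26).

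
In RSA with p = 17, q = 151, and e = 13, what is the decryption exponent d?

1477

φ(n) = (p−1)(q−1) = 16·150 = 2400.
Need d with 13·d ≡ 1 (mod 2400). Apply the extended Euclidean algorithm:
2400 = 184·13 + 8
13 = 1·8 + 5
8 = 1·5 + 3
5 = 1·3 + 2
3 = 1·2 + 1
2 = 2·1 + 0
Back-substitute:
1 = 3 − 2
1 = −5 + 2·3
1 = 2·8 − 3·5
1 = −3·13 + 5·8
1 = 5·2400 − 923·13
So 13·(-923) ≡ 1 (mod 2400), hence d ≡ -923 ≡ 1477 (mod 2400).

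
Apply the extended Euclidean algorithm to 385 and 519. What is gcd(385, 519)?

1

Euclidean algorithm:
519 = 1*385 + 134
385 = 2*134 + 117
134 = 1*117 + 17
117 = 6*17 + 15
17 = 1*15 + 2
15 = 7*2 + 1
2 = 2*1 + 0
gcd(385, 519) = 1.
Back-substituting:
1 = 15 − 7·2
1 = −7·17 + 8·15
1 = 8·117 − 55·17
1 = −55·134 + 63·117
1 = 63·385 − 181·134
1 = −181·519 + 244·385
So 1 = (-181)·519 + (244)·385.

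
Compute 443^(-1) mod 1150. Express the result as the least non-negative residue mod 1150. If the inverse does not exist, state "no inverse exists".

gcd(1150, 443) by repeated division:
1150 = 2·443 + 264
443 = 1·264 + 179
264 = 1·179 + 85
179 = 2·85 + 9
85 = 9·9 + 4
9 = 2·4 + 1
4 = 4·1 + 0
Since gcd(443, 1150) = 1, back-substitute to write 1 as a combination:
1 = 9 − 2·4
1 = −2·85 + 19·9
1 = 19·179 − 40·85
1 = −40·264 + 59·179
1 = 59·443 − 99·264
1 = −99·1150 + 257·443
So 443·257 ≡ 1 (mod 1150).

257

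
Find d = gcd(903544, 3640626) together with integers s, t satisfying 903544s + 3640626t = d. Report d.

2

Euclidean algorithm:
3640626 = 4*903544 + 26450
903544 = 34*26450 + 4244
26450 = 6*4244 + 986
4244 = 4*986 + 300
986 = 3*300 + 86
300 = 3*86 + 42
86 = 2*42 + 2
42 = 21*2 + 0
gcd(903544, 3640626) = 2.
Back-substituting:
2 = 86 − 2·42
2 = −2·300 + 7·86
2 = 7·986 − 23·300
2 = −23·4244 + 99·986
2 = 99·26450 − 617·4244
2 = −617·903544 + 21077·26450
2 = 21077·3640626 − 84925·903544
So 2 = (21077)·3640626 + (-84925)·903544.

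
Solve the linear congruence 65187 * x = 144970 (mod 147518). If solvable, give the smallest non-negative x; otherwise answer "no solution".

68390

First find gcd(65187, 147518):
147518 = 2·65187 + 17144
65187 = 3·17144 + 13755
17144 = 1·13755 + 3389
13755 = 4·3389 + 199
3389 = 17·199 + 6
199 = 33·6 + 1
6 = 6·1 + 0
gcd = 1, so a unique solution mod 147518 exists.
Back-substitute for the Bézout coefficients:
1 = 199 − 33·6
1 = −33·3389 + 562·199
1 = 562·13755 − 2281·3389
1 = −2281·17144 + 2843·13755
1 = 2843·65187 − 10810·17144
1 = −10810·147518 + 24463·65187
So 65187·(24463) ≡ 1 (mod 147518), giving 65187⁻¹ ≡ 24463.
x ≡ 65187⁻¹·144970 ≡ 24463·144970 ≡ 68390 (mod 147518).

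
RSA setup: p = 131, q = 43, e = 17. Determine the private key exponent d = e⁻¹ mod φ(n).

φ(n) = (p−1)(q−1) = 130·42 = 5460.
Need d with 17·d ≡ 1 (mod 5460). Apply the extended Euclidean algorithm:
5460 = 321*17 + 3
17 = 5*3 + 2
3 = 1*2 + 1
2 = 2*1 + 0
Back-substitute:
1 = 3 − 2
1 = −17 + 6·3
1 = 6·5460 − 1927·17
So 17·(-1927) ≡ 1 (mod 5460), hence d ≡ -1927 ≡ 3533 (mod 5460).

3533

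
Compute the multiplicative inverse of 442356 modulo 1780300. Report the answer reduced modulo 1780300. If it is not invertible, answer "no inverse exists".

Compute gcd(442356, 1780300):
1780300 = 4×442356 + 10876
442356 = 40×10876 + 7316
10876 = 1×7316 + 3560
7316 = 2×3560 + 196
3560 = 18×196 + 32
196 = 6×32 + 4
32 = 8×4 + 0
gcd(442356, 1780300) = 4 ≠ 1, so 442356 has no multiplicative inverse modulo 1780300.

no inverse exists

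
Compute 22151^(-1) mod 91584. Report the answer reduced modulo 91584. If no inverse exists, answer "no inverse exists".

27383

Run Euclid on (91584, 22151):
91584 = 4*22151 + 2980
22151 = 7*2980 + 1291
2980 = 2*1291 + 398
1291 = 3*398 + 97
398 = 4*97 + 10
97 = 9*10 + 7
10 = 1*7 + 3
7 = 2*3 + 1
3 = 3*1 + 0
gcd = 1, so the inverse exists. Back-substitute:
1 = 7 − 2·3
1 = −2·10 + 3·7
1 = 3·97 − 29·10
1 = −29·398 + 119·97
1 = 119·1291 − 386·398
1 = −386·2980 + 891·1291
1 = 891·22151 − 6623·2980
1 = −6623·91584 + 27383·22151
So 22151·27383 ≡ 1 (mod 91584).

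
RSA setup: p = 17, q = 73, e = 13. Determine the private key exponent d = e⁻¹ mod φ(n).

φ(n) = (p−1)(q−1) = 16·72 = 1152.
Need d with 13·d ≡ 1 (mod 1152). Apply the extended Euclidean algorithm:
1152 = 88×13 + 8
13 = 1×8 + 5
8 = 1×5 + 3
5 = 1×3 + 2
3 = 1×2 + 1
2 = 2×1 + 0
Back-substitute:
1 = 3 − 2
1 = −5 + 2·3
1 = 2·8 − 3·5
1 = −3·13 + 5·8
1 = 5·1152 − 443·13
So 13·(-443) ≡ 1 (mod 1152), hence d ≡ -443 ≡ 709 (mod 1152).

709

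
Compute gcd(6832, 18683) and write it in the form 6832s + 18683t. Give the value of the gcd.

7

Euclidean algorithm:
18683 = 2·6832 + 5019
6832 = 1·5019 + 1813
5019 = 2·1813 + 1393
1813 = 1·1393 + 420
1393 = 3·420 + 133
420 = 3·133 + 21
133 = 6·21 + 7
21 = 3·7 + 0
gcd(6832, 18683) = 7.
Working backward:
7 = 133 − 6·21
7 = −6·420 + 19·133
7 = 19·1393 − 63·420
7 = −63·1813 + 82·1393
7 = 82·5019 − 227·1813
7 = −227·6832 + 309·5019
7 = 309·18683 − 845·6832
So 7 = (309)·18683 + (-845)·6832.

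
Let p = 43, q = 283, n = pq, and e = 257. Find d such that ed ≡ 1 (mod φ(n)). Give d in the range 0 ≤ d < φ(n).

1613

φ(n) = (p−1)(q−1) = 42·282 = 11844.
Need d with 257·d ≡ 1 (mod 11844). Apply the extended Euclidean algorithm:
11844 = 46*257 + 22
257 = 11*22 + 15
22 = 1*15 + 7
15 = 2*7 + 1
7 = 7*1 + 0
Back-substitute:
1 = 15 − 2·7
1 = −2·22 + 3·15
1 = 3·257 − 35·22
1 = −35·11844 + 1613·257
So 257·1613 ≡ 1 (mod 11844), hence d = 1613.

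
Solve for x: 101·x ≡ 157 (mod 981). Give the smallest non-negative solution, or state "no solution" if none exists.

First find gcd(101, 981):
981 = 9*101 + 72
101 = 1*72 + 29
72 = 2*29 + 14
29 = 2*14 + 1
14 = 14*1 + 0
gcd = 1, so a unique solution mod 981 exists.
Back-substitute for the Bézout coefficients:
1 = 29 − 2·14
1 = −2·72 + 5·29
1 = 5·101 − 7·72
1 = −7·981 + 68·101
So 101·(68) ≡ 1 (mod 981), giving 101⁻¹ ≡ 68.
x ≡ 101⁻¹·157 ≡ 68·157 ≡ 866 (mod 981).

866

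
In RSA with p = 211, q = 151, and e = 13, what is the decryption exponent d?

φ(n) = (p−1)(q−1) = 210·150 = 31500.
Need d with 13·d ≡ 1 (mod 31500). Apply the extended Euclidean algorithm:
31500 = 2423·13 + 1
13 = 13·1 + 0
Back-substitute:
1 = 31500 − 2423·13
So 13·(-2423) ≡ 1 (mod 31500), hence d ≡ -2423 ≡ 29077 (mod 31500).

29077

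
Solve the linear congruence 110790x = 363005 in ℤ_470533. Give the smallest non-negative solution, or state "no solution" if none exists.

First find gcd(110790, 470533):
470533 = 4×110790 + 27373
110790 = 4×27373 + 1298
27373 = 21×1298 + 115
1298 = 11×115 + 33
115 = 3×33 + 16
33 = 2×16 + 1
16 = 16×1 + 0
gcd = 1, so a unique solution mod 470533 exists.
Back-substitute for the Bézout coefficients:
1 = 33 − 2·16
1 = −2·115 + 7·33
1 = 7·1298 − 79·115
1 = −79·27373 + 1666·1298
1 = 1666·110790 − 6743·27373
1 = −6743·470533 + 28638·110790
So 110790·(28638) ≡ 1 (mod 470533), giving 110790⁻¹ ≡ 28638.
x ≡ 110790⁻¹·363005 ≡ 28638·363005 ≡ 251621 (mod 470533).

251621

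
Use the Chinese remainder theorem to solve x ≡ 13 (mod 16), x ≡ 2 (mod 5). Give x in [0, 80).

77

Write x = 13 + 16·k. Then 16·k ≡ 2 − 13 ≡ 4 (mod 5).
Need 16⁻¹ mod 5. Extended Euclid on (5, 1):
5 = 5×1 + 0
16⁻¹ ≡ 1 (mod 5), so k ≡ 1·4 ≡ 4 (mod 5).
x = 13 + 16·4 = 77.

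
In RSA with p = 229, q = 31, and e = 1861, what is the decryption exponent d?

6421

φ(n) = (p−1)(q−1) = 228·30 = 6840.
Need d with 1861·d ≡ 1 (mod 6840). Apply the extended Euclidean algorithm:
6840 = 3·1861 + 1257
1861 = 1·1257 + 604
1257 = 2·604 + 49
604 = 12·49 + 16
49 = 3·16 + 1
16 = 16·1 + 0
Back-substitute:
1 = 49 − 3·16
1 = −3·604 + 37·49
1 = 37·1257 − 77·604
1 = −77·1861 + 114·1257
1 = 114·6840 − 419·1861
So 1861·(-419) ≡ 1 (mod 6840), hence d ≡ -419 ≡ 6421 (mod 6840).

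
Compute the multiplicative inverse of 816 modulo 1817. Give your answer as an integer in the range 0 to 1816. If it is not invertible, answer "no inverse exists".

Apply the Euclidean algorithm to 1817 and 816:
1817 = 2·816 + 185
816 = 4·185 + 76
185 = 2·76 + 33
76 = 2·33 + 10
33 = 3·10 + 3
10 = 3·3 + 1
3 = 3·1 + 0
gcd = 1, so the inverse exists. Back-substitute:
1 = 10 − 3·3
1 = −3·33 + 10·10
1 = 10·76 − 23·33
1 = −23·185 + 56·76
1 = 56·816 − 247·185
1 = −247·1817 + 550·816
So 816·550 ≡ 1 (mod 1817).

550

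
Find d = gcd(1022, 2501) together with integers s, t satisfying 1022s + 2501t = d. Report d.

Euclidean algorithm:
2501 = 2×1022 + 457
1022 = 2×457 + 108
457 = 4×108 + 25
108 = 4×25 + 8
25 = 3×8 + 1
8 = 8×1 + 0
gcd(1022, 2501) = 1.
Back-substituting:
1 = 25 − 3·8
1 = −3·108 + 13·25
1 = 13·457 − 55·108
1 = −55·1022 + 123·457
1 = 123·2501 − 301·1022
So 1 = (123)·2501 + (-301)·1022.

1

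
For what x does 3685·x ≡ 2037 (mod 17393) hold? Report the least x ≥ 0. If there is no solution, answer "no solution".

6330

First find gcd(3685, 17393):
17393 = 4*3685 + 2653
3685 = 1*2653 + 1032
2653 = 2*1032 + 589
1032 = 1*589 + 443
589 = 1*443 + 146
443 = 3*146 + 5
146 = 29*5 + 1
5 = 5*1 + 0
gcd = 1, so a unique solution mod 17393 exists.
Back-substitute for the Bézout coefficients:
1 = 146 − 29·5
1 = −29·443 + 88·146
1 = 88·589 − 117·443
1 = −117·1032 + 205·589
1 = 205·2653 − 527·1032
1 = −527·3685 + 732·2653
1 = 732·17393 − 3455·3685
So 3685·(-3455) ≡ 1 (mod 17393), giving 3685⁻¹ ≡ 13938.
x ≡ 3685⁻¹·2037 ≡ 13938·2037 ≡ 6330 (mod 17393).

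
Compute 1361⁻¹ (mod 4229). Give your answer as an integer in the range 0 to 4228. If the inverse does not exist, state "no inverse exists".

gcd(4229, 1361) by repeated division:
4229 = 3·1361 + 146
1361 = 9·146 + 47
146 = 3·47 + 5
47 = 9·5 + 2
5 = 2·2 + 1
2 = 2·1 + 0
The gcd is 1. Working backward:
1 = 5 − 2·2
1 = −2·47 + 19·5
1 = 19·146 − 59·47
1 = −59·1361 + 550·146
1 = 550·4229 − 1709·1361
So 1361·(-1709) ≡ 1 (mod 4229), and -1709 ≡ 2520 (mod 4229).

2520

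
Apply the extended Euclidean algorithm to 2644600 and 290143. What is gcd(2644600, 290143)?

7

Euclidean algorithm:
2644600 = 9*290143 + 33313
290143 = 8*33313 + 23639
33313 = 1*23639 + 9674
23639 = 2*9674 + 4291
9674 = 2*4291 + 1092
4291 = 3*1092 + 1015
1092 = 1*1015 + 77
1015 = 13*77 + 14
77 = 5*14 + 7
14 = 2*7 + 0
gcd(2644600, 290143) = 7.
Working backward:
7 = 77 − 5·14
7 = −5·1015 + 66·77
7 = 66·1092 − 71·1015
7 = −71·4291 + 279·1092
7 = 279·9674 − 629·4291
7 = −629·23639 + 1537·9674
7 = 1537·33313 − 2166·23639
7 = −2166·290143 + 18865·33313
7 = 18865·2644600 − 171951·290143
So 7 = (18865)·2644600 + (-171951)·290143.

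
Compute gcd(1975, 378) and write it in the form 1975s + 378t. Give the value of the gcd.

1

Repeated division:
1975 = 5*378 + 85
378 = 4*85 + 38
85 = 2*38 + 9
38 = 4*9 + 2
9 = 4*2 + 1
2 = 2*1 + 0
gcd(1975, 378) = 1.
Working backward:
1 = 9 − 4·2
1 = −4·38 + 17·9
1 = 17·85 − 38·38
1 = −38·378 + 169·85
1 = 169·1975 − 883·378
So 1 = (169)·1975 + (-883)·378.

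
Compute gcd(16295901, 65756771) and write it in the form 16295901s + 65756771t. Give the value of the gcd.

1

Euclidean algorithm:
65756771 = 4*16295901 + 573167
16295901 = 28*573167 + 247225
573167 = 2*247225 + 78717
247225 = 3*78717 + 11074
78717 = 7*11074 + 1199
11074 = 9*1199 + 283
1199 = 4*283 + 67
283 = 4*67 + 15
67 = 4*15 + 7
15 = 2*7 + 1
7 = 7*1 + 0
gcd(16295901, 65756771) = 1.
Working backward:
1 = 15 − 2·7
1 = −2·67 + 9·15
1 = 9·283 − 38·67
1 = −38·1199 + 161·283
1 = 161·11074 − 1487·1199
1 = −1487·78717 + 10570·11074
1 = 10570·247225 − 33197·78717
1 = −33197·573167 + 76964·247225
1 = 76964·16295901 − 2188189·573167
1 = −2188189·65756771 + 8829720·16295901
So 1 = (-2188189)·65756771 + (8829720)·16295901.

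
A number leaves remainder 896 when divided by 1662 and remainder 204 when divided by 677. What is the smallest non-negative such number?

1034660

Write x = 896 + 1662·k. Then 1662·k ≡ 204 − 896 ≡ 662 (mod 677).
Need 1662⁻¹ mod 677. Extended Euclid on (677, 308):
677 = 2·308 + 61
308 = 5·61 + 3
61 = 20·3 + 1
3 = 3·1 + 0
Back-substitute:
1 = 61 − 20·3
1 = −20·308 + 101·61
1 = 101·677 − 222·308
1662⁻¹ ≡ 455 (mod 677), so k ≡ 455·662 ≡ 622 (mod 677).
x = 896 + 1662·622 = 1034660.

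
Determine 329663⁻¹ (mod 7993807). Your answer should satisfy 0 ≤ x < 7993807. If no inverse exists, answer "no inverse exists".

1980223

Apply the Euclidean algorithm to 7993807 and 329663:
7993807 = 24*329663 + 81895
329663 = 4*81895 + 2083
81895 = 39*2083 + 658
2083 = 3*658 + 109
658 = 6*109 + 4
109 = 27*4 + 1
4 = 4*1 + 0
The gcd is 1. Working backward:
1 = 109 − 27·4
1 = −27·658 + 163·109
1 = 163·2083 − 516·658
1 = −516·81895 + 20287·2083
1 = 20287·329663 − 81664·81895
1 = −81664·7993807 + 1980223·329663
So 329663·1980223 ≡ 1 (mod 7993807).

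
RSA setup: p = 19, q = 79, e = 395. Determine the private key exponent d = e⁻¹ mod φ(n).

φ(n) = (p−1)(q−1) = 18·78 = 1404.
Need d with 395·d ≡ 1 (mod 1404). Apply the extended Euclidean algorithm:
1404 = 3·395 + 219
395 = 1·219 + 176
219 = 1·176 + 43
176 = 4·43 + 4
43 = 10·4 + 3
4 = 1·3 + 1
3 = 3·1 + 0
Back-substitute:
1 = 4 − 3
1 = −43 + 11·4
1 = 11·176 − 45·43
1 = −45·219 + 56·176
1 = 56·395 − 101·219
1 = −101·1404 + 359·395
So 395·359 ≡ 1 (mod 1404), hence d = 359.

359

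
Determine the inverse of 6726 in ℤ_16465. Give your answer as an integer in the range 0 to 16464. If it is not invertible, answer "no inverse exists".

Extended Euclidean algorithm:
16465 = 2×6726 + 3013
6726 = 2×3013 + 700
3013 = 4×700 + 213
700 = 3×213 + 61
213 = 3×61 + 30
61 = 2×30 + 1
30 = 30×1 + 0
The gcd is 1. Working backward:
1 = 61 − 2·30
1 = −2·213 + 7·61
1 = 7·700 − 23·213
1 = −23·3013 + 99·700
1 = 99·6726 − 221·3013
1 = −221·16465 + 541·6726
So 6726·541 ≡ 1 (mod 16465).

541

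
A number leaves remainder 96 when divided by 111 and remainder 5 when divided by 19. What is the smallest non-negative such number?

651

Write x = 96 + 111·k. Then 111·k ≡ 5 − 96 ≡ 4 (mod 19).
Need 111⁻¹ mod 19. Extended Euclid on (19, 16):
19 = 1·16 + 3
16 = 5·3 + 1
3 = 3·1 + 0
Back-substitute:
1 = 16 − 5·3
1 = −5·19 + 6·16
111⁻¹ ≡ 6 (mod 19), so k ≡ 6·4 ≡ 5 (mod 19).
x = 96 + 111·5 = 651.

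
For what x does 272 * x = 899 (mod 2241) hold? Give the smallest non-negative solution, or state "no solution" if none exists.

First find gcd(272, 2241):
2241 = 8*272 + 65
272 = 4*65 + 12
65 = 5*12 + 5
12 = 2*5 + 2
5 = 2*2 + 1
2 = 2*1 + 0
gcd = 1, so a unique solution mod 2241 exists.
Back-substitute for the Bézout coefficients:
1 = 5 − 2·2
1 = −2·12 + 5·5
1 = 5·65 − 27·12
1 = −27·272 + 113·65
1 = 113·2241 − 931·272
So 272·(-931) ≡ 1 (mod 2241), giving 272⁻¹ ≡ 1310.
x ≡ 272⁻¹·899 ≡ 1310·899 ≡ 1165 (mod 2241).

1165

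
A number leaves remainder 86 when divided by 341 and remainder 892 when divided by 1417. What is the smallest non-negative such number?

Write x = 86 + 341·k. Then 341·k ≡ 892 − 86 ≡ 806 (mod 1417).
Need 341⁻¹ mod 1417. Extended Euclid on (1417, 341):
1417 = 4*341 + 53
341 = 6*53 + 23
53 = 2*23 + 7
23 = 3*7 + 2
7 = 3*2 + 1
2 = 2*1 + 0
Back-substitute:
1 = 7 − 3·2
1 = −3·23 + 10·7
1 = 10·53 − 23·23
1 = −23·341 + 148·53
1 = 148·1417 − 615·341
341⁻¹ ≡ 802 (mod 1417), so k ≡ 802·806 ≡ 260 (mod 1417).
x = 86 + 341·260 = 88746.

88746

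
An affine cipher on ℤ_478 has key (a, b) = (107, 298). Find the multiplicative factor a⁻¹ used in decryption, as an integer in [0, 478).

411

gcd(478, 107) by repeated division:
478 = 4·107 + 50
107 = 2·50 + 7
50 = 7·7 + 1
7 = 7·1 + 0
gcd = 1, so the inverse exists. Back-substitute:
1 = 50 − 7·7
1 = −7·107 + 15·50
1 = 15·478 − 67·107
So 107·(-67) ≡ 1 (mod 478), and -67 ≡ 411 (mod 478).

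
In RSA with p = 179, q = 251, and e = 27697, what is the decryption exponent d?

φ(n) = (p−1)(q−1) = 178·250 = 44500.
Need d with 27697·d ≡ 1 (mod 44500). Apply the extended Euclidean algorithm:
44500 = 1·27697 + 16803
27697 = 1·16803 + 10894
16803 = 1·10894 + 5909
10894 = 1·5909 + 4985
5909 = 1·4985 + 924
4985 = 5·924 + 365
924 = 2·365 + 194
365 = 1·194 + 171
194 = 1·171 + 23
171 = 7·23 + 10
23 = 2·10 + 3
10 = 3·3 + 1
3 = 3·1 + 0
Back-substitute:
1 = 10 − 3·3
1 = −3·23 + 7·10
1 = 7·171 − 52·23
1 = −52·194 + 59·171
1 = 59·365 − 111·194
1 = −111·924 + 281·365
1 = 281·4985 − 1516·924
1 = −1516·5909 + 1797·4985
1 = 1797·10894 − 3313·5909
1 = −3313·16803 + 5110·10894
1 = 5110·27697 − 8423·16803
1 = −8423·44500 + 13533·27697
So 27697·13533 ≡ 1 (mod 44500), hence d = 13533.

13533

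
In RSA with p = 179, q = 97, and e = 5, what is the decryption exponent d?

10253

φ(n) = (p−1)(q−1) = 178·96 = 17088.
Need d with 5·d ≡ 1 (mod 17088). Apply the extended Euclidean algorithm:
17088 = 3417·5 + 3
5 = 1·3 + 2
3 = 1·2 + 1
2 = 2·1 + 0
Back-substitute:
1 = 3 − 2
1 = −5 + 2·3
1 = 2·17088 − 6835·5
So 5·(-6835) ≡ 1 (mod 17088), hence d ≡ -6835 ≡ 10253 (mod 17088).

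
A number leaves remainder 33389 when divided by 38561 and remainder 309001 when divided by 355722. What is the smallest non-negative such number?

4455371329

Write x = 33389 + 38561·k. Then 38561·k ≡ 309001 − 33389 ≡ 275612 (mod 355722).
Need 38561⁻¹ mod 355722. Extended Euclid on (355722, 38561):
355722 = 9*38561 + 8673
38561 = 4*8673 + 3869
8673 = 2*3869 + 935
3869 = 4*935 + 129
935 = 7*129 + 32
129 = 4*32 + 1
32 = 32*1 + 0
Back-substitute:
1 = 129 − 4·32
1 = −4·935 + 29·129
1 = 29·3869 − 120·935
1 = −120·8673 + 269·3869
1 = 269·38561 − 1196·8673
1 = −1196·355722 + 11033·38561
38561⁻¹ ≡ 11033 (mod 355722), so k ≡ 11033·275612 ≡ 115540 (mod 355722).
x = 33389 + 38561·115540 = 4455371329.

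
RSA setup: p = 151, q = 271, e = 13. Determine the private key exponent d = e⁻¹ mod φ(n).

φ(n) = (p−1)(q−1) = 150·270 = 40500.
Need d with 13·d ≡ 1 (mod 40500). Apply the extended Euclidean algorithm:
40500 = 3115*13 + 5
13 = 2*5 + 3
5 = 1*3 + 2
3 = 1*2 + 1
2 = 2*1 + 0
Back-substitute:
1 = 3 − 2
1 = −5 + 2·3
1 = 2·13 − 5·5
1 = −5·40500 + 15577·13
So 13·15577 ≡ 1 (mod 40500), hence d = 15577.

15577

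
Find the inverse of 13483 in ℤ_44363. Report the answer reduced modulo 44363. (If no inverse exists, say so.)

Run Euclid on (44363, 13483):
44363 = 3·13483 + 3914
13483 = 3·3914 + 1741
3914 = 2·1741 + 432
1741 = 4·432 + 13
432 = 33·13 + 3
13 = 4·3 + 1
3 = 3·1 + 0
The gcd is 1. Working backward:
1 = 13 − 4·3
1 = −4·432 + 133·13
1 = 133·1741 − 536·432
1 = −536·3914 + 1205·1741
1 = 1205·13483 − 4151·3914
1 = −4151·44363 + 13658·13483
So 13483·13658 ≡ 1 (mod 44363).

13658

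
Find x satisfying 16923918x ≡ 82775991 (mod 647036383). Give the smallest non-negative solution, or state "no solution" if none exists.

First find gcd(16923918, 647036383):
647036383 = 38×16923918 + 3927499
16923918 = 4×3927499 + 1213922
3927499 = 3×1213922 + 285733
1213922 = 4×285733 + 70990
285733 = 4×70990 + 1773
70990 = 40×1773 + 70
1773 = 25×70 + 23
70 = 3×23 + 1
23 = 23×1 + 0
gcd = 1, so a unique solution mod 647036383 exists.
Back-substitute for the Bézout coefficients:
1 = 70 − 3·23
1 = −3·1773 + 76·70
1 = 76·70990 − 3043·1773
1 = −3043·285733 + 12248·70990
1 = 12248·1213922 − 52035·285733
1 = −52035·3927499 + 168353·1213922
1 = 168353·16923918 − 725447·3927499
1 = −725447·647036383 + 27735339·16923918
So 16923918·(27735339) ≡ 1 (mod 647036383), giving 16923918⁻¹ ≡ 27735339.
x ≡ 16923918⁻¹·82775991 ≡ 27735339·82775991 ≡ 500994285 (mod 647036383).

500994285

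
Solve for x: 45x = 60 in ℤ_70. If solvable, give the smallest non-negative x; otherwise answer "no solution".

6

First find gcd(45, 70):
70 = 1×45 + 25
45 = 1×25 + 20
25 = 1×20 + 5
20 = 4×5 + 0
gcd = 5 and 5 | 60, so solutions exist. Divide through by 5: 9x ≡ 12 (mod 14).
Now find 9⁻¹ mod 14:
14 = 1*9 + 5
9 = 1*5 + 4
5 = 1*4 + 1
4 = 4*1 + 0
Back-substitute:
1 = 5 − 4
1 = −9 + 2·5
1 = 2·14 − 3·9
So 9·(-3) ≡ 1 (mod 14), i.e. 9⁻¹ ≡ 11.
Then x ≡ 11·12 ≡ 6 (mod 14); the smallest non-negative solution is x = 6.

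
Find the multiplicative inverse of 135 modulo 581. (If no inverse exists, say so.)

340

gcd(581, 135) by repeated division:
581 = 4×135 + 41
135 = 3×41 + 12
41 = 3×12 + 5
12 = 2×5 + 2
5 = 2×2 + 1
2 = 2×1 + 0
gcd = 1, so the inverse exists. Back-substitute:
1 = 5 − 2·2
1 = −2·12 + 5·5
1 = 5·41 − 17·12
1 = −17·135 + 56·41
1 = 56·581 − 241·135
So 135·(-241) ≡ 1 (mod 581), and -241 ≡ 340 (mod 581).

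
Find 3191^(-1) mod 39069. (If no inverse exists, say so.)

22124

Extended Euclidean algorithm:
39069 = 12×3191 + 777
3191 = 4×777 + 83
777 = 9×83 + 30
83 = 2×30 + 23
30 = 1×23 + 7
23 = 3×7 + 2
7 = 3×2 + 1
2 = 2×1 + 0
Since gcd(3191, 39069) = 1, back-substitute to write 1 as a combination:
1 = 7 − 3·2
1 = −3·23 + 10·7
1 = 10·30 − 13·23
1 = −13·83 + 36·30
1 = 36·777 − 337·83
1 = −337·3191 + 1384·777
1 = 1384·39069 − 16945·3191
Thus 3191·(-16945) ≡ 1 (mod 39069); reducing, -16945 mod 39069 = 22124.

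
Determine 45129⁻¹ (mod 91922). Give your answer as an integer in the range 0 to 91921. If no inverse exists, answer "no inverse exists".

27897

gcd(91922, 45129) by repeated division:
91922 = 2×45129 + 1664
45129 = 27×1664 + 201
1664 = 8×201 + 56
201 = 3×56 + 33
56 = 1×33 + 23
33 = 1×23 + 10
23 = 2×10 + 3
10 = 3×3 + 1
3 = 3×1 + 0
The gcd is 1. Working backward:
1 = 10 − 3·3
1 = −3·23 + 7·10
1 = 7·33 − 10·23
1 = −10·56 + 17·33
1 = 17·201 − 61·56
1 = −61·1664 + 505·201
1 = 505·45129 − 13696·1664
1 = −13696·91922 + 27897·45129
So 45129·27897 ≡ 1 (mod 91922).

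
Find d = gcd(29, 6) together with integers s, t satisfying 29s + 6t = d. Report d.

Apply Euclid's algorithm to 29 and 6:
29 = 4*6 + 5
6 = 1*5 + 1
5 = 5*1 + 0
gcd(29, 6) = 1.
Back-substituting:
1 = 6 − 5
1 = −29 + 5·6
So 1 = (-1)·29 + (5)·6.

1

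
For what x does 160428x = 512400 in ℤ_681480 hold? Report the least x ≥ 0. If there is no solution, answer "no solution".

52660

First find gcd(160428, 681480):
681480 = 4×160428 + 39768
160428 = 4×39768 + 1356
39768 = 29×1356 + 444
1356 = 3×444 + 24
444 = 18×24 + 12
24 = 2×12 + 0
gcd = 12 and 12 | 512400, so solutions exist. Divide through by 12: 13369x ≡ 42700 (mod 56790).
Now find 13369⁻¹ mod 56790:
56790 = 4·13369 + 3314
13369 = 4·3314 + 113
3314 = 29·113 + 37
113 = 3·37 + 2
37 = 18·2 + 1
2 = 2·1 + 0
Back-substitute:
1 = 37 − 18·2
1 = −18·113 + 55·37
1 = 55·3314 − 1613·113
1 = −1613·13369 + 6507·3314
1 = 6507·56790 − 27641·13369
So 13369·(-27641) ≡ 1 (mod 56790), i.e. 13369⁻¹ ≡ 29149.
Then x ≡ 29149·42700 ≡ 52660 (mod 56790); the smallest non-negative solution is x = 52660.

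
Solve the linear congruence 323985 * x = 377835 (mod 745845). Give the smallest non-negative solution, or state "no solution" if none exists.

First find gcd(323985, 745845):
745845 = 2×323985 + 97875
323985 = 3×97875 + 30360
97875 = 3×30360 + 6795
30360 = 4×6795 + 3180
6795 = 2×3180 + 435
3180 = 7×435 + 135
435 = 3×135 + 30
135 = 4×30 + 15
30 = 2×15 + 0
gcd = 15 and 15 | 377835, so solutions exist. Divide through by 15: 21599x ≡ 25189 (mod 49723).
Now find 21599⁻¹ mod 49723:
49723 = 2·21599 + 6525
21599 = 3·6525 + 2024
6525 = 3·2024 + 453
2024 = 4·453 + 212
453 = 2·212 + 29
212 = 7·29 + 9
29 = 3·9 + 2
9 = 4·2 + 1
2 = 2·1 + 0
Back-substitute:
1 = 9 − 4·2
1 = −4·29 + 13·9
1 = 13·212 − 95·29
1 = −95·453 + 203·212
1 = 203·2024 − 907·453
1 = −907·6525 + 2924·2024
1 = 2924·21599 − 9679·6525
1 = −9679·49723 + 22282·21599
So 21599⁻¹ ≡ 22282 (mod 49723).
Then x ≡ 22282·25189 ≡ 37797 (mod 49723); the smallest non-negative solution is x = 37797.

37797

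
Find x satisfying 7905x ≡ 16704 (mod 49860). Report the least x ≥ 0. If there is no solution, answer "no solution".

gcd(7905, 49860):
49860 = 6*7905 + 2430
7905 = 3*2430 + 615
2430 = 3*615 + 585
615 = 1*585 + 30
585 = 19*30 + 15
30 = 2*15 + 0
gcd = 15, but 15 ∤ 16704, so the congruence has no solution.

no solution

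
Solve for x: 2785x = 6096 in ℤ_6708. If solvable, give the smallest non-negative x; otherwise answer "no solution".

First find gcd(2785, 6708):
6708 = 2×2785 + 1138
2785 = 2×1138 + 509
1138 = 2×509 + 120
509 = 4×120 + 29
120 = 4×29 + 4
29 = 7×4 + 1
4 = 4×1 + 0
gcd = 1, so a unique solution mod 6708 exists.
Back-substitute for the Bézout coefficients:
1 = 29 − 7·4
1 = −7·120 + 29·29
1 = 29·509 − 123·120
1 = −123·1138 + 275·509
1 = 275·2785 − 673·1138
1 = −673·6708 + 1621·2785
So 2785·(1621) ≡ 1 (mod 6708), giving 2785⁻¹ ≡ 1621.
x ≡ 2785⁻¹·6096 ≡ 1621·6096 ≡ 732 (mod 6708).

732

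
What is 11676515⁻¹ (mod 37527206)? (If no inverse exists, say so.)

Run Euclid on (37527206, 11676515):
37527206 = 3·11676515 + 2497661
11676515 = 4·2497661 + 1685871
2497661 = 1·1685871 + 811790
1685871 = 2·811790 + 62291
811790 = 13·62291 + 2007
62291 = 31·2007 + 74
2007 = 27·74 + 9
74 = 8·9 + 2
9 = 4·2 + 1
2 = 2·1 + 0
gcd = 1, so the inverse exists. Back-substitute:
1 = 9 − 4·2
1 = −4·74 + 33·9
1 = 33·2007 − 895·74
1 = −895·62291 + 27778·2007
1 = 27778·811790 − 362009·62291
1 = −362009·1685871 + 751796·811790
1 = 751796·2497661 − 1113805·1685871
1 = −1113805·11676515 + 5207016·2497661
1 = 5207016·37527206 − 16734853·11676515
Thus 11676515·(-16734853) ≡ 1 (mod 37527206); reducing, -16734853 mod 37527206 = 20792353.

20792353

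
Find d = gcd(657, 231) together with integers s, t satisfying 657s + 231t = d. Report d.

3

Apply Euclid's algorithm to 657 and 231:
657 = 2*231 + 195
231 = 1*195 + 36
195 = 5*36 + 15
36 = 2*15 + 6
15 = 2*6 + 3
6 = 2*3 + 0
gcd(657, 231) = 3.
Express as a combination:
3 = 15 − 2·6
3 = −2·36 + 5·15
3 = 5·195 − 27·36
3 = −27·231 + 32·195
3 = 32·657 − 91·231
So 3 = (32)·657 + (-91)·231.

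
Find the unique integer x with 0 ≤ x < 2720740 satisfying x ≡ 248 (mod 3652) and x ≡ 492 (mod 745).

Write x = 248 + 3652·k. Then 3652·k ≡ 492 − 248 ≡ 244 (mod 745).
Need 3652⁻¹ mod 745. Extended Euclid on (745, 672):
745 = 1×672 + 73
672 = 9×73 + 15
73 = 4×15 + 13
15 = 1×13 + 2
13 = 6×2 + 1
2 = 2×1 + 0
Back-substitute:
1 = 13 − 6·2
1 = −6·15 + 7·13
1 = 7·73 − 34·15
1 = −34·672 + 313·73
1 = 313·745 − 347·672
3652⁻¹ ≡ 398 (mod 745), so k ≡ 398·244 ≡ 262 (mod 745).
x = 248 + 3652·262 = 957072.

957072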